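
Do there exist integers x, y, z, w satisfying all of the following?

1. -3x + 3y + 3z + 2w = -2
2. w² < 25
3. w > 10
No

A contradictory subset is {w² < 25, w > 10}. No integer assignment can satisfy these jointly:

  - w² < 25: restricts w to |w| ≤ 4
  - w > 10: bounds one variable relative to a constant

Direct contradiction: the bounds on w require w ≥ 11 and w ≤ 4 simultaneously, which is empty.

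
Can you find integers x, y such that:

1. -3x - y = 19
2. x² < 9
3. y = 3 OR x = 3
No

The full constraint system is jointly infeasible over the integers. Each constraint and what it forces:

  - -3x - y = 19: is a linear equation tying the variables together
  - x² < 9: restricts x to |x| ≤ 2
  - y = 3 OR x = 3: forces a choice: either y = 3 or x = 3

Split on the disjunction (y = 3 OR x = 3):
  • If y = 3: with y = 3, every remaining term of the linear equation is divisible by 3, so the left side is ≡ 0 (mod 3); but the right side 22 ≡ 1 (mod 3). No integers can satisfy it.
  • If x = 3: this contradicts x² < 9, which requires |x| ≤ 2.
Both branches are infeasible, so the system has no integer solution.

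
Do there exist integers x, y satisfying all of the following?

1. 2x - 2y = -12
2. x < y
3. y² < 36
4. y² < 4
Yes

Take x = -6, y = 0. Substituting into each constraint:
  (1) 2(-6) - 2(0) = -12 ✓
  (2) -6 < 0 ✓
  (3) y² = (0)² = 0, and 0 < 36 ✓
  (4) y² = (0)² = 0, and 0 < 4 ✓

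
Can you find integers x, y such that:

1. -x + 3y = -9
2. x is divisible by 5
Yes

Take x = 0, y = -3. Substituting into each constraint:
  (1) 0 + 3(-3) = -9 ✓
  (2) 0 = 5 × 0, remainder 0 ✓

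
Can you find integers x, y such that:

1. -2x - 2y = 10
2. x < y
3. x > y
No

A contradictory subset is {x < y, x > y}. No integer assignment can satisfy these jointly:

  - x < y: bounds one variable relative to another variable
  - x > y: bounds one variable relative to another variable

Direct contradiction: y > x and x > y cannot both hold.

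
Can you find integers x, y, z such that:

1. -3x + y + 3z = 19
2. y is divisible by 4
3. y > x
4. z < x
Yes

Take x = 27, y = 28, z = 24. Substituting into each constraint:
  (1) -3(27) + 28 + 3(24) = 19 ✓
  (2) 28 = 4 × 7, remainder 0 ✓
  (3) 28 > 27 ✓
  (4) 24 < 27 ✓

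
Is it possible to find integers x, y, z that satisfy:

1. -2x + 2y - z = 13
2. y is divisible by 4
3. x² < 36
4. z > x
Yes

Take x = -2, y = 4, z = -1. Substituting into each constraint:
  (1) -2(-2) + 2(4) + 1 = 13 ✓
  (2) 4 = 4 × 1, remainder 0 ✓
  (3) x² = (-2)² = 4, and 4 < 36 ✓
  (4) -1 > -2 ✓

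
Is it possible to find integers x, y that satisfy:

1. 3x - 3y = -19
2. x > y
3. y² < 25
No

Even the single constraint (3x - 3y = -19) is infeasible over the integers.

  - 3x - 3y = -19: every term on the left is divisible by 3, so the LHS ≡ 0 (mod 3), but the RHS -19 is not — no integer solution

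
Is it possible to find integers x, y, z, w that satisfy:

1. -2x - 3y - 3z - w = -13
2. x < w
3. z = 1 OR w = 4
Yes

Take x = 3, y = 1, z = 0, w = 4. Substituting into each constraint:
  (1) -2(3) - 3(1) - 3(0) + (-4) = -13 ✓
  (2) 3 < 4 ✓
  (3) w = 4, target 4 ✓ (second branch holds)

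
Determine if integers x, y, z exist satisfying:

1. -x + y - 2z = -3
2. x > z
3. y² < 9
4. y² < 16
Yes

Take x = 1, y = -2, z = 0. Substituting into each constraint:
  (1) (-1) + (-2) - 2(0) = -3 ✓
  (2) 1 > 0 ✓
  (3) y² = (-2)² = 4, and 4 < 9 ✓
  (4) y² = (-2)² = 4, and 4 < 16 ✓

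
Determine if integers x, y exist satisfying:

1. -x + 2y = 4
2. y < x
Yes

Take x = 6, y = 5. Substituting into each constraint:
  (1) (-6) + 2(5) = 4 ✓
  (2) 5 < 6 ✓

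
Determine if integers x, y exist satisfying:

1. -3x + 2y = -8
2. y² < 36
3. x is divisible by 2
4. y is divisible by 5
Yes

Take x = 6, y = 5. Substituting into each constraint:
  (1) -3(6) + 2(5) = -8 ✓
  (2) y² = (5)² = 25, and 25 < 36 ✓
  (3) 6 = 2 × 3, remainder 0 ✓
  (4) 5 = 5 × 1, remainder 0 ✓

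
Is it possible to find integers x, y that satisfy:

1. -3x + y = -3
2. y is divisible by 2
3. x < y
Yes

Take x = 3, y = 6. Substituting into each constraint:
  (1) -3(3) + 6 = -3 ✓
  (2) 6 = 2 × 3, remainder 0 ✓
  (3) 3 < 6 ✓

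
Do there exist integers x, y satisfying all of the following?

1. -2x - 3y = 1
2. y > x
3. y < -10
No

The full constraint system is jointly infeasible over the integers. Each constraint and what it forces:

  - -2x - 3y = 1: is a linear equation tying the variables together
  - y > x: bounds one variable relative to another variable
  - y < -10: bounds one variable relative to a constant

Propagating the comparison: x < y and y ≤ -11 give x ≤ -12. Range argument: with x ∈ [−∞, -12], y ∈ [−∞, -11], the left side of the equation is at least 57, but the right side is 1 < 57. No integer solution exists.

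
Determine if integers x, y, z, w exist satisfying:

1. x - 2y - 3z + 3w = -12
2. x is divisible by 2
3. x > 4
Yes

Take x = 6, y = 9, z = 0, w = 0. Substituting into each constraint:
  (1) 6 - 2(9) - 3(0) + 3(0) = -12 ✓
  (2) 6 = 2 × 3, remainder 0 ✓
  (3) 6 > 4 ✓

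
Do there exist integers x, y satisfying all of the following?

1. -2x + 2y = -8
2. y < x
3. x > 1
Yes

Take x = 4, y = 0. Substituting into each constraint:
  (1) -2(4) + 2(0) = -8 ✓
  (2) 0 < 4 ✓
  (3) 4 > 1 ✓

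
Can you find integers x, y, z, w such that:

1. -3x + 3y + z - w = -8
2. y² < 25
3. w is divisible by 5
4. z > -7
Yes

Take x = 1, y = 0, z = -5, w = 0. Substituting into each constraint:
  (1) -3(1) + 3(0) + (-5) + 0 = -8 ✓
  (2) y² = (0)² = 0, and 0 < 25 ✓
  (3) 0 = 5 × 0, remainder 0 ✓
  (4) -5 > -7 ✓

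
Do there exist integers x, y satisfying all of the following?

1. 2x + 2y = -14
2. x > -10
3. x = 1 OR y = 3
Yes

Take x = 1, y = -8. Substituting into each constraint:
  (1) 2(1) + 2(-8) = -14 ✓
  (2) 1 > -10 ✓
  (3) x = 1, target 1 ✓ (first branch holds)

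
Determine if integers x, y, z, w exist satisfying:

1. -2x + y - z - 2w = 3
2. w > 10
Yes

Take x = 0, y = 0, z = -25, w = 11. Substituting into each constraint:
  (1) -2(0) + 0 + 25 - 2(11) = 3 ✓
  (2) 11 > 10 ✓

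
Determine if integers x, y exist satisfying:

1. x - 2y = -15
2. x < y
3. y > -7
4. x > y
No

A contradictory subset is {x < y, x > y}. No integer assignment can satisfy these jointly:

  - x < y: bounds one variable relative to another variable
  - x > y: bounds one variable relative to another variable

Direct contradiction: y > x and x > y cannot both hold.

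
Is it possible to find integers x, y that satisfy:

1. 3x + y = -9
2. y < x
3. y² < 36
Yes

Take x = -2, y = -3. Substituting into each constraint:
  (1) 3(-2) + (-3) = -9 ✓
  (2) -3 < -2 ✓
  (3) y² = (-3)² = 9, and 9 < 36 ✓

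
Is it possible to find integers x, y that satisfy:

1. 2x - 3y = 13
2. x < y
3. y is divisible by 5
Yes

Take x = -16, y = -15. Substituting into each constraint:
  (1) 2(-16) - 3(-15) = 13 ✓
  (2) -16 < -15 ✓
  (3) -15 = 5 × -3, remainder 0 ✓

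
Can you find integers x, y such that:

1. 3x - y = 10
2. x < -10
Yes

Take x = -11, y = -43. Substituting into each constraint:
  (1) 3(-11) + 43 = 10 ✓
  (2) -11 < -10 ✓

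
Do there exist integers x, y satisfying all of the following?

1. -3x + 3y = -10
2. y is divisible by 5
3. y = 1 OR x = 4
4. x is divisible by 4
No

Even the single constraint (-3x + 3y = -10) is infeasible over the integers.

  - -3x + 3y = -10: every term on the left is divisible by 3, so the LHS ≡ 0 (mod 3), but the RHS -10 is not — no integer solution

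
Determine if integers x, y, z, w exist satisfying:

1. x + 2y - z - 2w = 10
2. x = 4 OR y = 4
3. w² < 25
Yes

Take x = 4, y = 5, z = 4, w = 0. Substituting into each constraint:
  (1) 4 + 2(5) + (-4) - 2(0) = 10 ✓
  (2) x = 4, target 4 ✓ (first branch holds)
  (3) w² = (0)² = 0, and 0 < 25 ✓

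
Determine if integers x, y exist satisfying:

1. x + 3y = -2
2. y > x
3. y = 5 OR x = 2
Yes

Take x = -17, y = 5. Substituting into each constraint:
  (1) (-17) + 3(5) = -2 ✓
  (2) 5 > -17 ✓
  (3) y = 5, target 5 ✓ (first branch holds)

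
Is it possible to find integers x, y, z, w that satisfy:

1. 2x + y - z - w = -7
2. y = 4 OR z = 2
Yes

Take x = 0, y = 4, z = 11, w = 0. Substituting into each constraint:
  (1) 2(0) + 4 + (-11) + 0 = -7 ✓
  (2) y = 4, target 4 ✓ (first branch holds)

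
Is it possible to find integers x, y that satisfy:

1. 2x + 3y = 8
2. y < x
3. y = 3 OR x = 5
No

The full constraint system is jointly infeasible over the integers. Each constraint and what it forces:

  - 2x + 3y = 8: is a linear equation tying the variables together
  - y < x: bounds one variable relative to another variable
  - y = 3 OR x = 5: forces a choice: either y = 3 or x = 5

Split on the disjunction (y = 3 OR x = 5):
  • If y = 3: with y = 3, every remaining term of the linear equation is divisible by 2, so the left side is ≡ 0 (mod 2); but the right side -1 ≡ 1 (mod 2). No integers can satisfy it.
  • If x = 5: with x = 5, every remaining term of the linear equation is divisible by 3, so the left side is ≡ 0 (mod 3); but the right side -2 ≡ 1 (mod 3). No integers can satisfy it.
Both branches are infeasible, so the system has no integer solution.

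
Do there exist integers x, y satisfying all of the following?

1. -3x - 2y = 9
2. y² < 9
Yes

Take x = -3, y = 0. Substituting into each constraint:
  (1) -3(-3) - 2(0) = 9 ✓
  (2) y² = (0)² = 0, and 0 < 9 ✓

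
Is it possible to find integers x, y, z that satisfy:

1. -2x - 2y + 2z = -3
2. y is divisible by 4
No

Even the single constraint (-2x - 2y + 2z = -3) is infeasible over the integers.

  - -2x - 2y + 2z = -3: every term on the left is divisible by 2, so the LHS ≡ 0 (mod 2), but the RHS -3 is not — no integer solution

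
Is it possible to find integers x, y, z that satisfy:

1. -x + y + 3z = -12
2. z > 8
Yes

Take x = 0, y = -39, z = 9. Substituting into each constraint:
  (1) 0 + (-39) + 3(9) = -12 ✓
  (2) 9 > 8 ✓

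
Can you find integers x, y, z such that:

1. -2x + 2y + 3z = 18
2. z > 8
Yes

Take x = 0, y = -6, z = 10. Substituting into each constraint:
  (1) -2(0) + 2(-6) + 3(10) = 18 ✓
  (2) 10 > 8 ✓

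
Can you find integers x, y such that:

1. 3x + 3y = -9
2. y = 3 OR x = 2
Yes

Take x = -6, y = 3. Substituting into each constraint:
  (1) 3(-6) + 3(3) = -9 ✓
  (2) y = 3, target 3 ✓ (first branch holds)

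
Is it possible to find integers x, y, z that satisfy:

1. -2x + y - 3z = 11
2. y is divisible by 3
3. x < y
Yes

Take x = -1, y = 0, z = -3. Substituting into each constraint:
  (1) -2(-1) + 0 - 3(-3) = 11 ✓
  (2) 0 = 3 × 0, remainder 0 ✓
  (3) -1 < 0 ✓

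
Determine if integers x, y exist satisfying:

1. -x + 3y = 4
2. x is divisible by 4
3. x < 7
Yes

Take x = -16, y = -4. Substituting into each constraint:
  (1) 16 + 3(-4) = 4 ✓
  (2) -16 = 4 × -4, remainder 0 ✓
  (3) -16 < 7 ✓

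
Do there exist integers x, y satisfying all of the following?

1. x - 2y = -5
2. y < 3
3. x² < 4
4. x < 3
Yes

Take x = -1, y = 2. Substituting into each constraint:
  (1) (-1) - 2(2) = -5 ✓
  (2) 2 < 3 ✓
  (3) x² = (-1)² = 1, and 1 < 4 ✓
  (4) -1 < 3 ✓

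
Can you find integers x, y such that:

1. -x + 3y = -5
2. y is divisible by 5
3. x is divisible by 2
Yes

Take x = 20, y = 5. Substituting into each constraint:
  (1) (-20) + 3(5) = -5 ✓
  (2) 5 = 5 × 1, remainder 0 ✓
  (3) 20 = 2 × 10, remainder 0 ✓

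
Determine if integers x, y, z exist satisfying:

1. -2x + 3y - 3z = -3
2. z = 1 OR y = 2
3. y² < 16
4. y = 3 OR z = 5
Yes

Take x = -3, y = 2, z = 5. Substituting into each constraint:
  (1) -2(-3) + 3(2) - 3(5) = -3 ✓
  (2) y = 2, target 2 ✓ (second branch holds)
  (3) y² = (2)² = 4, and 4 < 16 ✓
  (4) z = 5, target 5 ✓ (second branch holds)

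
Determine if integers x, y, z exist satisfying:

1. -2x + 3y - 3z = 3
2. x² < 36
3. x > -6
Yes

Take x = 0, y = 0, z = -1. Substituting into each constraint:
  (1) -2(0) + 3(0) - 3(-1) = 3 ✓
  (2) x² = (0)² = 0, and 0 < 36 ✓
  (3) 0 > -6 ✓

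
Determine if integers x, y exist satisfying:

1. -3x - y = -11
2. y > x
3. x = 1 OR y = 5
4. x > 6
No

A contradictory subset is {-3x - y = -11, y > x, x > 6}. No integer assignment can satisfy these jointly:

  - -3x - y = -11: is a linear equation tying the variables together
  - y > x: bounds one variable relative to another variable
  - x > 6: bounds one variable relative to a constant

Propagating the comparison: y > x and x ≥ 7 give y ≥ 8. Range argument: with x ∈ [7, ∞], y ∈ [8, ∞], the left side of the equation is at most -29, but the right side is -11 > -29. No integer solution exists.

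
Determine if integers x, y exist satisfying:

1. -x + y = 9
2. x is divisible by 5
Yes

Take x = 0, y = 9. Substituting into each constraint:
  (1) 0 + 9 = 9 ✓
  (2) 0 = 5 × 0, remainder 0 ✓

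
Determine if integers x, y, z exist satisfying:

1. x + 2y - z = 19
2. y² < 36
Yes

Take x = 19, y = 0, z = 0. Substituting into each constraint:
  (1) 19 + 2(0) + 0 = 19 ✓
  (2) y² = (0)² = 0, and 0 < 36 ✓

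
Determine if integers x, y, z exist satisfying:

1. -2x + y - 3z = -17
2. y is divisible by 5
Yes

Take x = 7, y = 0, z = 1. Substituting into each constraint:
  (1) -2(7) + 0 - 3(1) = -17 ✓
  (2) 0 = 5 × 0, remainder 0 ✓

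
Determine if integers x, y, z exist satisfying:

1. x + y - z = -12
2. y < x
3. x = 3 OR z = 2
Yes

Take x = -4, y = -6, z = 2. Substituting into each constraint:
  (1) (-4) + (-6) + (-2) = -12 ✓
  (2) -6 < -4 ✓
  (3) z = 2, target 2 ✓ (second branch holds)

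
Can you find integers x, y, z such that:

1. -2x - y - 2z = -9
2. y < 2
Yes

Take x = 0, y = 1, z = 4. Substituting into each constraint:
  (1) -2(0) + (-1) - 2(4) = -9 ✓
  (2) 1 < 2 ✓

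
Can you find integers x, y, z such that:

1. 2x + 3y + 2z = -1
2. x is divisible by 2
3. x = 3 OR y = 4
No

The full constraint system is jointly infeasible over the integers. Each constraint and what it forces:

  - 2x + 3y + 2z = -1: is a linear equation tying the variables together
  - x is divisible by 2: restricts x to multiples of 2
  - x = 3 OR y = 4: forces a choice: either x = 3 or y = 4

Split on the disjunction (x = 3 OR y = 4):
  • If x = 3: this contradicts the divisibility constraint — 3 is not a multiple of 2.
  • If y = 4: with y = 4, writing x = 2x', every remaining term of the linear equation is divisible by 2, so the left side is ≡ 0 (mod 2); but the right side -13 ≡ 1 (mod 2). No integers can satisfy it.
Both branches are infeasible, so the system has no integer solution.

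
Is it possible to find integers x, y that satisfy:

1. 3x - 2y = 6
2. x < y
Yes

Take x = 8, y = 9. Substituting into each constraint:
  (1) 3(8) - 2(9) = 6 ✓
  (2) 8 < 9 ✓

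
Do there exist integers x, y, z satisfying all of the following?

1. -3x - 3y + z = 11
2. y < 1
Yes

Take x = -3, y = 0, z = 2. Substituting into each constraint:
  (1) -3(-3) - 3(0) + 2 = 11 ✓
  (2) 0 < 1 ✓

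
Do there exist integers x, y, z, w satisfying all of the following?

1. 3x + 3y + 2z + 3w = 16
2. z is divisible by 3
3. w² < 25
No

A contradictory subset is {3x + 3y + 2z + 3w = 16, z is divisible by 3}. No integer assignment can satisfy these jointly:

  - 3x + 3y + 2z + 3w = 16: is a linear equation tying the variables together
  - z is divisible by 3: restricts z to multiples of 3

Modular obstruction: writing z = 3z', every remaining term of the linear equation is divisible by 3, so the left side is ≡ 0 (mod 3); but the right side 16 ≡ 1 (mod 3). No integers can satisfy it.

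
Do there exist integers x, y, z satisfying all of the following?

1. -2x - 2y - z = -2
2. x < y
Yes

Take x = 0, y = 1, z = 0. Substituting into each constraint:
  (1) -2(0) - 2(1) + 0 = -2 ✓
  (2) 0 < 1 ✓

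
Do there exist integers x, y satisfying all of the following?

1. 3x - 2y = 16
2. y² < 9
Yes

Take x = 6, y = 1. Substituting into each constraint:
  (1) 3(6) - 2(1) = 16 ✓
  (2) y² = (1)² = 1, and 1 < 9 ✓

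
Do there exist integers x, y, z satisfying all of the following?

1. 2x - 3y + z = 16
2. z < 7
Yes

Take x = 8, y = 0, z = 0. Substituting into each constraint:
  (1) 2(8) - 3(0) + 0 = 16 ✓
  (2) 0 < 7 ✓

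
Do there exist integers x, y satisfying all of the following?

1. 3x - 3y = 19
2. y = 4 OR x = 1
No

Even the single constraint (3x - 3y = 19) is infeasible over the integers.

  - 3x - 3y = 19: every term on the left is divisible by 3, so the LHS ≡ 0 (mod 3), but the RHS 19 is not — no integer solution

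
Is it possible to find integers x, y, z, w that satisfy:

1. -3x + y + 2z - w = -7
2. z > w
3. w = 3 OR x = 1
Yes

Take x = 4, y = 0, z = 4, w = 3. Substituting into each constraint:
  (1) -3(4) + 0 + 2(4) + (-3) = -7 ✓
  (2) 4 > 3 ✓
  (3) w = 3, target 3 ✓ (first branch holds)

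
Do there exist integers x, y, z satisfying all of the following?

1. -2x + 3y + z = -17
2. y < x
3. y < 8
Yes

Take x = 1, y = 0, z = -15. Substituting into each constraint:
  (1) -2(1) + 3(0) + (-15) = -17 ✓
  (2) 0 < 1 ✓
  (3) 0 < 8 ✓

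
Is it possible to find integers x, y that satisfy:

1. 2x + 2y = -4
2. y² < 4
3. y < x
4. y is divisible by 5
No

A contradictory subset is {2x + 2y = -4, y² < 4, y < x}. No integer assignment can satisfy these jointly:

  - 2x + 2y = -4: is a linear equation tying the variables together
  - y² < 4: restricts y to |y| ≤ 1
  - y < x: bounds one variable relative to another variable

Propagating the comparison: x > y and y ≥ -1 give x ≥ 0. Range argument: with x ∈ [0, ∞], y ∈ [-1, 1], the left side of the equation is at least -2, but the right side is -4 < -2. No integer solution exists.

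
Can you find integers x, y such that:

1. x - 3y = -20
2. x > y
Yes

Take x = 13, y = 11. Substituting into each constraint:
  (1) 13 - 3(11) = -20 ✓
  (2) 13 > 11 ✓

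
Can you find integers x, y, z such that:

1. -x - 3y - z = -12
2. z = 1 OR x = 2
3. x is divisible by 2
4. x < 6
Yes

Take x = -4, y = 5, z = 1. Substituting into each constraint:
  (1) 4 - 3(5) + (-1) = -12 ✓
  (2) z = 1, target 1 ✓ (first branch holds)
  (3) -4 = 2 × -2, remainder 0 ✓
  (4) -4 < 6 ✓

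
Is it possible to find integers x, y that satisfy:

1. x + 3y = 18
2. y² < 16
Yes

Take x = 18, y = 0. Substituting into each constraint:
  (1) 18 + 3(0) = 18 ✓
  (2) y² = (0)² = 0, and 0 < 16 ✓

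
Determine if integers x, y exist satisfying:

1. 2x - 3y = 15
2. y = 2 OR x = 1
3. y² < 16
No

A contradictory subset is {2x - 3y = 15, y = 2 OR x = 1}. No integer assignment can satisfy these jointly:

  - 2x - 3y = 15: is a linear equation tying the variables together
  - y = 2 OR x = 1: forces a choice: either y = 2 or x = 1

Split on the disjunction (y = 2 OR x = 1):
  • If y = 2: with y = 2, every remaining term of the linear equation is divisible by 2, so the left side is ≡ 0 (mod 2); but the right side 21 ≡ 1 (mod 2). No integers can satisfy it.
  • If x = 1: with x = 1, every remaining term of the linear equation is divisible by 3, so the left side is ≡ 0 (mod 3); but the right side 13 ≡ 1 (mod 3). No integers can satisfy it.
Both branches are infeasible, so the system has no integer solution.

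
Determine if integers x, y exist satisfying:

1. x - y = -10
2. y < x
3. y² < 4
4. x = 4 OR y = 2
No

A contradictory subset is {x - y = -10, y < x}. No integer assignment can satisfy these jointly:

  - x - y = -10: is a linear equation tying the variables together
  - y < x: bounds one variable relative to another variable

From the equation, x − y = -10, i.e. x − y = -10; but x > y requires x − y ≥ 1. Contradiction.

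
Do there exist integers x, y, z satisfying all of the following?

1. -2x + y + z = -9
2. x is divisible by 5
Yes

Take x = 0, y = 0, z = -9. Substituting into each constraint:
  (1) -2(0) + 0 + (-9) = -9 ✓
  (2) 0 = 5 × 0, remainder 0 ✓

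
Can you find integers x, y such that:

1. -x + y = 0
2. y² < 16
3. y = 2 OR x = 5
Yes

Take x = 2, y = 2. Substituting into each constraint:
  (1) (-2) + 2 = 0 ✓
  (2) y² = (2)² = 4, and 4 < 16 ✓
  (3) y = 2, target 2 ✓ (first branch holds)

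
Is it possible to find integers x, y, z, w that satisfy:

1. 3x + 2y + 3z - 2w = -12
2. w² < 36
Yes

Take x = 0, y = 0, z = -4, w = 0. Substituting into each constraint:
  (1) 3(0) + 2(0) + 3(-4) - 2(0) = -12 ✓
  (2) w² = (0)² = 0, and 0 < 36 ✓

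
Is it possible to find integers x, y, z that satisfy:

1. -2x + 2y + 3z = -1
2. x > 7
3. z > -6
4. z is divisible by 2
No

A contradictory subset is {-2x + 2y + 3z = -1, z is divisible by 2}. No integer assignment can satisfy these jointly:

  - -2x + 2y + 3z = -1: is a linear equation tying the variables together
  - z is divisible by 2: restricts z to multiples of 2

Modular obstruction: writing z = 2z', every remaining term of the linear equation is divisible by 2, so the left side is ≡ 0 (mod 2); but the right side -1 ≡ 1 (mod 2). No integers can satisfy it.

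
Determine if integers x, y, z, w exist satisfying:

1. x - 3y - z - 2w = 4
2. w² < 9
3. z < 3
Yes

Take x = 0, y = 0, z = -4, w = 0. Substituting into each constraint:
  (1) 0 - 3(0) + 4 - 2(0) = 4 ✓
  (2) w² = (0)² = 0, and 0 < 9 ✓
  (3) -4 < 3 ✓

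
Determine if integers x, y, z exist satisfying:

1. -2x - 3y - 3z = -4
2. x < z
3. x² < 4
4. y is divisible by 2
Yes

Take x = -1, y = 2, z = 0. Substituting into each constraint:
  (1) -2(-1) - 3(2) - 3(0) = -4 ✓
  (2) -1 < 0 ✓
  (3) x² = (-1)² = 1, and 1 < 4 ✓
  (4) 2 = 2 × 1, remainder 0 ✓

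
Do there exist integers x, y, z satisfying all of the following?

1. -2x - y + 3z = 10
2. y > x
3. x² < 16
Yes

Take x = 0, y = 2, z = 4. Substituting into each constraint:
  (1) -2(0) + (-2) + 3(4) = 10 ✓
  (2) 2 > 0 ✓
  (3) x² = (0)² = 0, and 0 < 16 ✓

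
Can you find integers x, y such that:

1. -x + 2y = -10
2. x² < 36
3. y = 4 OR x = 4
Yes

Take x = 4, y = -3. Substituting into each constraint:
  (1) (-4) + 2(-3) = -10 ✓
  (2) x² = (4)² = 16, and 16 < 36 ✓
  (3) x = 4, target 4 ✓ (second branch holds)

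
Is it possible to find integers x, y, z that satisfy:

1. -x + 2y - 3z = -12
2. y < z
Yes

Take x = 10, y = -1, z = 0. Substituting into each constraint:
  (1) (-10) + 2(-1) - 3(0) = -12 ✓
  (2) -1 < 0 ✓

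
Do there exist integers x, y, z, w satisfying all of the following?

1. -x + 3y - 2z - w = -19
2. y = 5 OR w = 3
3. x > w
Yes

Take x = 4, y = -4, z = 0, w = 3. Substituting into each constraint:
  (1) (-4) + 3(-4) - 2(0) + (-3) = -19 ✓
  (2) w = 3, target 3 ✓ (second branch holds)
  (3) 4 > 3 ✓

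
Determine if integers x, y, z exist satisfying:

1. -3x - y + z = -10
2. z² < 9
Yes

Take x = 0, y = 10, z = 0. Substituting into each constraint:
  (1) -3(0) + (-10) + 0 = -10 ✓
  (2) z² = (0)² = 0, and 0 < 9 ✓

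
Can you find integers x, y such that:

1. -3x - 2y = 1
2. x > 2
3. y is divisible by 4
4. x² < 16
No

The full constraint system is jointly infeasible over the integers. Each constraint and what it forces:

  - -3x - 2y = 1: is a linear equation tying the variables together
  - x > 2: bounds one variable relative to a constant
  - y is divisible by 4: restricts y to multiples of 4
  - x² < 16: restricts x to |x| ≤ 3

The bounds confine x to {3}. For each value, substitute into the equation:
  • x = 3: the equation forces y = -5, but 4 does not divide -5.
Every case fails, so no integer solution exists.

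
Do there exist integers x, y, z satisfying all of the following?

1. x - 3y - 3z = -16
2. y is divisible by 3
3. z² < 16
Yes

Take x = -16, y = 0, z = 0. Substituting into each constraint:
  (1) (-16) - 3(0) - 3(0) = -16 ✓
  (2) 0 = 3 × 0, remainder 0 ✓
  (3) z² = (0)² = 0, and 0 < 16 ✓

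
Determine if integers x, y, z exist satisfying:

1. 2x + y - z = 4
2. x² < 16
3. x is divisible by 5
Yes

Take x = 0, y = 0, z = -4. Substituting into each constraint:
  (1) 2(0) + 0 + 4 = 4 ✓
  (2) x² = (0)² = 0, and 0 < 16 ✓
  (3) 0 = 5 × 0, remainder 0 ✓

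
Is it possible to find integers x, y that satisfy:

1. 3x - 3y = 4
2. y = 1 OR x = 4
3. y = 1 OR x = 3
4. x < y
No

Even the single constraint (3x - 3y = 4) is infeasible over the integers.

  - 3x - 3y = 4: every term on the left is divisible by 3, so the LHS ≡ 0 (mod 3), but the RHS 4 is not — no integer solution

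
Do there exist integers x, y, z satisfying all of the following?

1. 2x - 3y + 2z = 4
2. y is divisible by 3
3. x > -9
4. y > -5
Yes

Take x = 0, y = 0, z = 2. Substituting into each constraint:
  (1) 2(0) - 3(0) + 2(2) = 4 ✓
  (2) 0 = 3 × 0, remainder 0 ✓
  (3) 0 > -9 ✓
  (4) 0 > -5 ✓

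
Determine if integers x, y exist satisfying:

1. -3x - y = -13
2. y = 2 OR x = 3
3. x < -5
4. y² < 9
No

A contradictory subset is {-3x - y = -13, y = 2 OR x = 3, x < -5}. No integer assignment can satisfy these jointly:

  - -3x - y = -13: is a linear equation tying the variables together
  - y = 2 OR x = 3: forces a choice: either y = 2 or x = 3
  - x < -5: bounds one variable relative to a constant

Split on the disjunction (y = 2 OR x = 3):
  • If y = 2: with y = 2, every remaining term of the linear equation is divisible by 3, so the left side is ≡ 0 (mod 3); but the right side -11 ≡ 1 (mod 3). No integers can satisfy it.
  • If x = 3: this contradicts the bound x ≤ -6.
Both branches are infeasible, so the system has no integer solution.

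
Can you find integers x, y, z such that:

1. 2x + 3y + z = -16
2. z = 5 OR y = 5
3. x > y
Yes

Take x = 6, y = 5, z = -43. Substituting into each constraint:
  (1) 2(6) + 3(5) + (-43) = -16 ✓
  (2) y = 5, target 5 ✓ (second branch holds)
  (3) 6 > 5 ✓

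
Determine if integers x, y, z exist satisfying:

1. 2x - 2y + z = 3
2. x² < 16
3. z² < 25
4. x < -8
No

A contradictory subset is {x² < 16, x < -8}. No integer assignment can satisfy these jointly:

  - x² < 16: restricts x to |x| ≤ 3
  - x < -8: bounds one variable relative to a constant

Direct contradiction: the bounds on x require x ≥ -3 and x ≤ -9 simultaneously, which is empty.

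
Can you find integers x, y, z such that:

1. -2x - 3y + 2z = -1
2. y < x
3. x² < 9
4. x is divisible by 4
Yes

Take x = 0, y = -1, z = -2. Substituting into each constraint:
  (1) -2(0) - 3(-1) + 2(-2) = -1 ✓
  (2) -1 < 0 ✓
  (3) x² = (0)² = 0, and 0 < 9 ✓
  (4) 0 = 4 × 0, remainder 0 ✓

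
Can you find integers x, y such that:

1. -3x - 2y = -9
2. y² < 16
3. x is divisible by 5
Yes

Take x = 5, y = -3. Substituting into each constraint:
  (1) -3(5) - 2(-3) = -9 ✓
  (2) y² = (-3)² = 9, and 9 < 16 ✓
  (3) 5 = 5 × 1, remainder 0 ✓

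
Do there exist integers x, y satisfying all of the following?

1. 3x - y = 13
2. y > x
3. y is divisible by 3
No

A contradictory subset is {3x - y = 13, y is divisible by 3}. No integer assignment can satisfy these jointly:

  - 3x - y = 13: is a linear equation tying the variables together
  - y is divisible by 3: restricts y to multiples of 3

Modular obstruction: writing y = 3y', every remaining term of the linear equation is divisible by 3, so the left side is ≡ 0 (mod 3); but the right side 13 ≡ 1 (mod 3). No integers can satisfy it.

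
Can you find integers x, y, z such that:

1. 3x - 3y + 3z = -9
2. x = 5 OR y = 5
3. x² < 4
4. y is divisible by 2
No

A contradictory subset is {x = 5 OR y = 5, x² < 4, y is divisible by 2}. No integer assignment can satisfy these jointly:

  - x = 5 OR y = 5: forces a choice: either x = 5 or y = 5
  - x² < 4: restricts x to |x| ≤ 1
  - y is divisible by 2: restricts y to multiples of 2

Split on the disjunction (x = 5 OR y = 5):
  • If x = 5: this contradicts x² < 4, which requires |x| ≤ 1.
  • If y = 5: this contradicts the divisibility constraint — 5 is not a multiple of 2.
Both branches are infeasible, so the system has no integer solution.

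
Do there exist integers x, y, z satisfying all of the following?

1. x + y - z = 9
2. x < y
Yes

Take x = -1, y = 0, z = -10. Substituting into each constraint:
  (1) (-1) + 0 + 10 = 9 ✓
  (2) -1 < 0 ✓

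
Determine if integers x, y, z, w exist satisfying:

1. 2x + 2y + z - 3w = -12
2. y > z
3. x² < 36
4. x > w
Yes

Take x = 0, y = 0, z = -15, w = -1. Substituting into each constraint:
  (1) 2(0) + 2(0) + (-15) - 3(-1) = -12 ✓
  (2) 0 > -15 ✓
  (3) x² = (0)² = 0, and 0 < 36 ✓
  (4) 0 > -1 ✓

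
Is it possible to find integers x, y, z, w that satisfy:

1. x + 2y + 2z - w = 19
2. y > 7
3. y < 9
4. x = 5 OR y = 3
Yes

Take x = 5, y = 8, z = -1, w = 0. Substituting into each constraint:
  (1) 5 + 2(8) + 2(-1) + 0 = 19 ✓
  (2) 8 > 7 ✓
  (3) 8 < 9 ✓
  (4) x = 5, target 5 ✓ (first branch holds)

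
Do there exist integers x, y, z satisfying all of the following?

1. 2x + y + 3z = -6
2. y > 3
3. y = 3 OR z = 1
Yes

Take x = -7, y = 5, z = 1. Substituting into each constraint:
  (1) 2(-7) + 5 + 3(1) = -6 ✓
  (2) 5 > 3 ✓
  (3) z = 1, target 1 ✓ (second branch holds)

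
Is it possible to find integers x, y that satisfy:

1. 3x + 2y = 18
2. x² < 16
Yes

Take x = 0, y = 9. Substituting into each constraint:
  (1) 3(0) + 2(9) = 18 ✓
  (2) x² = (0)² = 0, and 0 < 16 ✓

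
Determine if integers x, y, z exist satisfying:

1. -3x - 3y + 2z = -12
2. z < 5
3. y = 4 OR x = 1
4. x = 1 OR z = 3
Yes

Take x = 1, y = 1, z = -3. Substituting into each constraint:
  (1) -3(1) - 3(1) + 2(-3) = -12 ✓
  (2) -3 < 5 ✓
  (3) x = 1, target 1 ✓ (second branch holds)
  (4) x = 1, target 1 ✓ (first branch holds)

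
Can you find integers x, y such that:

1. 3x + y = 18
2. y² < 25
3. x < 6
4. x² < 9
No

The full constraint system is jointly infeasible over the integers. Each constraint and what it forces:

  - 3x + y = 18: is a linear equation tying the variables together
  - y² < 25: restricts y to |y| ≤ 4
  - x < 6: bounds one variable relative to a constant
  - x² < 9: restricts x to |x| ≤ 2

Range argument: with x ∈ [-2, 2], y ∈ [-4, 4], the left side of the equation is at most 10, but the right side is 18 > 10. No integer solution exists.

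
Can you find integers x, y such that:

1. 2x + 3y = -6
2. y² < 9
Yes

Take x = -3, y = 0. Substituting into each constraint:
  (1) 2(-3) + 3(0) = -6 ✓
  (2) y² = (0)² = 0, and 0 < 9 ✓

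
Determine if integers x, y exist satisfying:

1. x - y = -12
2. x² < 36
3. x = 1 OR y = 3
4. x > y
No

A contradictory subset is {x - y = -12, x > y}. No integer assignment can satisfy these jointly:

  - x - y = -12: is a linear equation tying the variables together
  - x > y: bounds one variable relative to another variable

From the equation, x − y = -12, i.e. x − y = -12; but x > y requires x − y ≥ 1. Contradiction.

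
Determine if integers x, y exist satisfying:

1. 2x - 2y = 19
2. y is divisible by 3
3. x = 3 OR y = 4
No

Even the single constraint (2x - 2y = 19) is infeasible over the integers.

  - 2x - 2y = 19: every term on the left is divisible by 2, so the LHS ≡ 0 (mod 2), but the RHS 19 is not — no integer solution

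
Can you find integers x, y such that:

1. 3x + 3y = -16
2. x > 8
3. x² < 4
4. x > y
No

Even the single constraint (3x + 3y = -16) is infeasible over the integers.

  - 3x + 3y = -16: every term on the left is divisible by 3, so the LHS ≡ 0 (mod 3), but the RHS -16 is not — no integer solution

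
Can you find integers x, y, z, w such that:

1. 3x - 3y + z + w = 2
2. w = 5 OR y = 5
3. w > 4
Yes

Take x = 0, y = 5, z = 11, w = 6. Substituting into each constraint:
  (1) 3(0) - 3(5) + 11 + 6 = 2 ✓
  (2) y = 5, target 5 ✓ (second branch holds)
  (3) 6 > 4 ✓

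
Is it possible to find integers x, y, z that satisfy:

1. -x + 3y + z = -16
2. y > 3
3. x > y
Yes

Take x = 5, y = 4, z = -23. Substituting into each constraint:
  (1) (-5) + 3(4) + (-23) = -16 ✓
  (2) 4 > 3 ✓
  (3) 5 > 4 ✓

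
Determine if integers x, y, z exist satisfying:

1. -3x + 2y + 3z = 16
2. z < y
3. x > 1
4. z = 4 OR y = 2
Yes

Take x = 2, y = 5, z = 4. Substituting into each constraint:
  (1) -3(2) + 2(5) + 3(4) = 16 ✓
  (2) 4 < 5 ✓
  (3) 2 > 1 ✓
  (4) z = 4, target 4 ✓ (first branch holds)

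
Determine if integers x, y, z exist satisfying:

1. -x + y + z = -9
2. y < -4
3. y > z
Yes

Take x = -2, y = -5, z = -6. Substituting into each constraint:
  (1) 2 + (-5) + (-6) = -9 ✓
  (2) -5 < -4 ✓
  (3) -5 > -6 ✓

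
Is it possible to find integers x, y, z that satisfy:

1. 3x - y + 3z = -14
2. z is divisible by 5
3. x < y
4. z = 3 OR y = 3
No

A contradictory subset is {3x - y + 3z = -14, z is divisible by 5, z = 3 OR y = 3}. No integer assignment can satisfy these jointly:

  - 3x - y + 3z = -14: is a linear equation tying the variables together
  - z is divisible by 5: restricts z to multiples of 5
  - z = 3 OR y = 3: forces a choice: either z = 3 or y = 3

Split on the disjunction (z = 3 OR y = 3):
  • If z = 3: this contradicts the divisibility constraint — 3 is not a multiple of 5.
  • If y = 3: with y = 3, writing z = 5z', every remaining term of the linear equation is divisible by 3, so the left side is ≡ 0 (mod 3); but the right side -11 ≡ 1 (mod 3). No integers can satisfy it.
Both branches are infeasible, so the system has no integer solution.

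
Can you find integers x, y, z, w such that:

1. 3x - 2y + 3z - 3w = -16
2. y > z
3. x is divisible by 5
Yes

Take x = 0, y = 2, z = 1, w = 5. Substituting into each constraint:
  (1) 3(0) - 2(2) + 3(1) - 3(5) = -16 ✓
  (2) 2 > 1 ✓
  (3) 0 = 5 × 0, remainder 0 ✓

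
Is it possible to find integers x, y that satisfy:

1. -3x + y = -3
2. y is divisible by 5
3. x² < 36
Yes

Take x = 1, y = 0. Substituting into each constraint:
  (1) -3(1) + 0 = -3 ✓
  (2) 0 = 5 × 0, remainder 0 ✓
  (3) x² = (1)² = 1, and 1 < 36 ✓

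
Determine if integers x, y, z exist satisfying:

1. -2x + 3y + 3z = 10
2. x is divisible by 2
Yes

Take x = -2, y = 0, z = 2. Substituting into each constraint:
  (1) -2(-2) + 3(0) + 3(2) = 10 ✓
  (2) -2 = 2 × -1, remainder 0 ✓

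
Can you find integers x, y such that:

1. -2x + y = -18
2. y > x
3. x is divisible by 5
Yes

Take x = 20, y = 22. Substituting into each constraint:
  (1) -2(20) + 22 = -18 ✓
  (2) 22 > 20 ✓
  (3) 20 = 5 × 4, remainder 0 ✓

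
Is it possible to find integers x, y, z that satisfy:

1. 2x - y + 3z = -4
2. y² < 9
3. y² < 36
Yes

Take x = -2, y = 0, z = 0. Substituting into each constraint:
  (1) 2(-2) + 0 + 3(0) = -4 ✓
  (2) y² = (0)² = 0, and 0 < 9 ✓
  (3) y² = (0)² = 0, and 0 < 36 ✓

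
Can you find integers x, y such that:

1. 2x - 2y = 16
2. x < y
No

The full constraint system is jointly infeasible over the integers. Each constraint and what it forces:

  - 2x - 2y = 16: is a linear equation tying the variables together
  - x < y: bounds one variable relative to another variable

From the equation, x − y = 8, i.e. y − x = -8; but y > x requires y − x ≥ 1. Contradiction.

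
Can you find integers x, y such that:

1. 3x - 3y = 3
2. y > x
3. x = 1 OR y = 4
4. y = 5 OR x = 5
No

A contradictory subset is {3x - 3y = 3, y > x}. No integer assignment can satisfy these jointly:

  - 3x - 3y = 3: is a linear equation tying the variables together
  - y > x: bounds one variable relative to another variable

From the equation, x − y = 1, i.e. y − x = -1; but y > x requires y − x ≥ 1. Contradiction.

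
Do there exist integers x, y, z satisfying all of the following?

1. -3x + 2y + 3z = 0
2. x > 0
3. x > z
Yes

Take x = 2, y = 3, z = 0. Substituting into each constraint:
  (1) -3(2) + 2(3) + 3(0) = 0 ✓
  (2) 2 > 0 ✓
  (3) 2 > 0 ✓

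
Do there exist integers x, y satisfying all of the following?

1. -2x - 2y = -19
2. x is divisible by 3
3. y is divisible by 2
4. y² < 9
No

Even the single constraint (-2x - 2y = -19) is infeasible over the integers.

  - -2x - 2y = -19: every term on the left is divisible by 2, so the LHS ≡ 0 (mod 2), but the RHS -19 is not — no integer solution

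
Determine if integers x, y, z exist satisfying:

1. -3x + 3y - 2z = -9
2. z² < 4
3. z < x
Yes

Take x = 1, y = -2, z = 0. Substituting into each constraint:
  (1) -3(1) + 3(-2) - 2(0) = -9 ✓
  (2) z² = (0)² = 0, and 0 < 4 ✓
  (3) 0 < 1 ✓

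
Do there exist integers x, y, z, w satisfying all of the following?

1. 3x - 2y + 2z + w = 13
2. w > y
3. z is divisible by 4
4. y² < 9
Yes

Take x = 4, y = 0, z = 0, w = 1. Substituting into each constraint:
  (1) 3(4) - 2(0) + 2(0) + 1 = 13 ✓
  (2) 1 > 0 ✓
  (3) 0 = 4 × 0, remainder 0 ✓
  (4) y² = (0)² = 0, and 0 < 9 ✓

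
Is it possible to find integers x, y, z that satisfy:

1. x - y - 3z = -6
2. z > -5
Yes

Take x = -6, y = 0, z = 0. Substituting into each constraint:
  (1) (-6) + 0 - 3(0) = -6 ✓
  (2) 0 > -5 ✓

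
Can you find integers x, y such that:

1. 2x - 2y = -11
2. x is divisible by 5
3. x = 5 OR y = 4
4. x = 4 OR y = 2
No

Even the single constraint (2x - 2y = -11) is infeasible over the integers.

  - 2x - 2y = -11: every term on the left is divisible by 2, so the LHS ≡ 0 (mod 2), but the RHS -11 is not — no integer solution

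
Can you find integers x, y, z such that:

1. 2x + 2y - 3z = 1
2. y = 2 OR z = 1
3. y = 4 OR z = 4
Yes

Take x = -2, y = 4, z = 1. Substituting into each constraint:
  (1) 2(-2) + 2(4) - 3(1) = 1 ✓
  (2) z = 1, target 1 ✓ (second branch holds)
  (3) y = 4, target 4 ✓ (first branch holds)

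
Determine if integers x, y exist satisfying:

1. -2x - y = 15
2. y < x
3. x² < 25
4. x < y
No

A contradictory subset is {y < x, x < y}. No integer assignment can satisfy these jointly:

  - y < x: bounds one variable relative to another variable
  - x < y: bounds one variable relative to another variable

Direct contradiction: x > y and y > x cannot both hold.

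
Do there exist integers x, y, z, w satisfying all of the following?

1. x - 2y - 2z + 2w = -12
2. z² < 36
Yes

Take x = 0, y = 6, z = 0, w = 0. Substituting into each constraint:
  (1) 0 - 2(6) - 2(0) + 2(0) = -12 ✓
  (2) z² = (0)² = 0, and 0 < 36 ✓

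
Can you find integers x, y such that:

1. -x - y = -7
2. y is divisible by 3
Yes

Take x = 7, y = 0. Substituting into each constraint:
  (1) (-7) + 0 = -7 ✓
  (2) 0 = 3 × 0, remainder 0 ✓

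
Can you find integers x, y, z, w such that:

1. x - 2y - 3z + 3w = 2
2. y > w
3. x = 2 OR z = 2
Yes

Take x = 1, y = 10, z = 2, w = 9. Substituting into each constraint:
  (1) 1 - 2(10) - 3(2) + 3(9) = 2 ✓
  (2) 10 > 9 ✓
  (3) z = 2, target 2 ✓ (second branch holds)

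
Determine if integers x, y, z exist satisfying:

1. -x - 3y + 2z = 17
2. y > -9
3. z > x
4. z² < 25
Yes

Take x = 0, y = -5, z = 1. Substituting into each constraint:
  (1) 0 - 3(-5) + 2(1) = 17 ✓
  (2) -5 > -9 ✓
  (3) 1 > 0 ✓
  (4) z² = (1)² = 1, and 1 < 25 ✓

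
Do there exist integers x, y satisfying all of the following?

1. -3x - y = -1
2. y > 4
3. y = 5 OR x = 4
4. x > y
No

A contradictory subset is {-3x - y = -1, y > 4, x > y}. No integer assignment can satisfy these jointly:

  - -3x - y = -1: is a linear equation tying the variables together
  - y > 4: bounds one variable relative to a constant
  - x > y: bounds one variable relative to another variable

Propagating the comparison: x > y and y ≥ 5 give x ≥ 6. Range argument: with x ∈ [6, ∞], y ∈ [5, ∞], the left side of the equation is at most -23, but the right side is -1 > -23. No integer solution exists.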